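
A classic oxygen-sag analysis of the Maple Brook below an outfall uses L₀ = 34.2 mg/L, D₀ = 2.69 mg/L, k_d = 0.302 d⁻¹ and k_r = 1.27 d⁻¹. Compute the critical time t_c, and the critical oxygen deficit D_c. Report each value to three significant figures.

t_c ≈ 1.18 d; D_c ≈ 5.69 mg/L

t_c = [1/(k_r−k_d)] ln[(k_r/k_d)(1 − D₀(k_r−k_d)/(k_d L₀))]
= [1/(1.27−0.302)] ln[(1.27/0.302)(1 − 2.69×0.9680/(0.302×34.2))]
= (1/0.9680) ln[4.205 × 0.7479] = 1.033 × ln(3.145) = 1.033 × 1.146 = 1.184 d.
L(t_c) = L₀ e^(−k_d t_c) = 34.2 × 0.6994 = 23.92 mg/L, and at the critical point k_r D_c = k_d L, so D_c = (0.302/1.27) × 23.92 = 5.688 mg/L.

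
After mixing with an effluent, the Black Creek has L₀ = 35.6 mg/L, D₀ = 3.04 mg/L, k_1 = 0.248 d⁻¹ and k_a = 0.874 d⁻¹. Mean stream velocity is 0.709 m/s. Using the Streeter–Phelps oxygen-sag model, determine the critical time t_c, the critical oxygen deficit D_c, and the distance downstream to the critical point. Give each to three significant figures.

t_c ≈ 1.62 d; D_c ≈ 6.75 mg/L; x_c ≈ 99.5 km

t_c = [1/(k_a−k_1)] ln[(k_a/k_1)(1 − D₀(k_a−k_1)/(k_1 L₀))]
= [1/(0.874−0.248)] ln[(0.874/0.248)(1 − 3.04×0.6260/(0.248×35.6))]
= (1/0.6260) ln[3.524 × 0.7845] = 1.597 × ln(2.765) = 1.597 × 1.017 = 1.624 d.
L(t_c) = L₀ e^(−k_1 t_c) = 35.6 × 0.6684 = 23.80 mg/L, and at the critical point k_a D_c = k_1 L, so D_c = (0.248/0.874) × 23.80 = 6.752 mg/L.
x_c = v t_c = 0.709 m/s × 1.624 d × 86400 s/d = 99510 m ≈ 99.5 km.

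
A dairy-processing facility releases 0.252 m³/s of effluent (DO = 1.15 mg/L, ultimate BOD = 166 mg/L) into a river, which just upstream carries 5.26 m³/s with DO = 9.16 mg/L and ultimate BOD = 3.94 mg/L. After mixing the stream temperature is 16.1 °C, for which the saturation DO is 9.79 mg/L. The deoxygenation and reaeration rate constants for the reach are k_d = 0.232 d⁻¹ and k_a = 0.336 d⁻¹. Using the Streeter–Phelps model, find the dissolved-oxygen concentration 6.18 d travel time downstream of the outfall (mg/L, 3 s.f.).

Mixed DO = (5.26×9.16 + 0.252×1.15)/(5.26+0.252) = 48.47/5.512 = 8.794 mg/L.
Mixed L₀ = (5.26×3.94 + 0.252×166)/(5.512) = 62.56/5.512 = 11.35 mg/L.
Initial deficit D₀ = C_s − DO₀ = 9.79 − 8.794 = 0.9962 mg/L.
D(6.18) = [0.232×11.35/(0.336−0.232)](e^(−0.232×6.18) − e^(−0.336×6.18)) + 0.9962 e^(−0.336×6.18)
= 25.32 × (0.2384 − 0.1254) + 0.9962 × 0.1254 = 2.987 mg/L.
DO = 9.79 − 2.987 = 6.803 mg/L.

DO ≈ 6.80 mg/L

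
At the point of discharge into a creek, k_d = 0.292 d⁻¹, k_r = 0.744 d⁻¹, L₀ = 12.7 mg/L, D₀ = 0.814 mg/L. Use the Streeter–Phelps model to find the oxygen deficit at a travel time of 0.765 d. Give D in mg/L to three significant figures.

D ≈ 2.38 mg/L

k_d L₀/(k_r−k_d) = 0.292×12.7/(0.744−0.292) = 3.708/0.4520 = 8.204 mg/L.
e^(−k_d t) = e^(−0.292×0.7650) = 0.7998; e^(−k_r t) = e^(−0.744×0.7650) = 0.5660.
D = 8.204 × (0.7998 − 0.5660) + 0.814 × 0.5660 = 1.918 + 0.4607 = 2.379 mg/L.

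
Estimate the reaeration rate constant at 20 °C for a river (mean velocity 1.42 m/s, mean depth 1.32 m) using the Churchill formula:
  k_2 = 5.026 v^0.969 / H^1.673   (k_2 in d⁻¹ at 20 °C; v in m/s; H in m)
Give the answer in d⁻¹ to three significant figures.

k_2 = 5.026 × 1.42^0.969 / 1.32^1.673 = 5.026 × 1.405 / 1.591 = 4.437 d⁻¹.

k_2 ≈ 4.44 d⁻¹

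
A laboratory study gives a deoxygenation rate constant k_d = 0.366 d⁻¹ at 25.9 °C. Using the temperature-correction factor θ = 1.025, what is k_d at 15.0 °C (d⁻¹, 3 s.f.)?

k_d ≈ 0.280 d⁻¹

k_d(T₂) = k_d(T₁) · θ^(T₂−T₁) = 0.366 × 1.025^(15.0−25.9)
= 0.366 × 1.025^-10.9 = 0.366 × 0.7640 = 0.2796 d⁻¹.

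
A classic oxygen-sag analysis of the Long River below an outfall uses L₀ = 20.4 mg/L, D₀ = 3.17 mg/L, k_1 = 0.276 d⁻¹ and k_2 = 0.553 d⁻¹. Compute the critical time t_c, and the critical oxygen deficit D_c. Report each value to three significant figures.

t_c = [1/(k_2−k_1)] ln[(k_2/k_1)(1 − D₀(k_2−k_1)/(k_1 L₀))]
= [1/(0.553−0.276)] ln[(0.553/0.276)(1 − 3.17×0.2770/(0.276×20.4))]
= (1/0.2770) ln[2.004 × 0.8440] = 3.610 × ln(1.691) = 3.610 × 0.5254 = 1.897 d.
D_c = (k_1/k_2) L₀ e^(−k_1 t_c) = (0.276/0.553) × 20.4 × e^(−0.276×1.897) = 0.4991 × 20.4 × 0.5924 = 6.032 mg/L.

t_c ≈ 1.90 d; D_c ≈ 6.03 mg/L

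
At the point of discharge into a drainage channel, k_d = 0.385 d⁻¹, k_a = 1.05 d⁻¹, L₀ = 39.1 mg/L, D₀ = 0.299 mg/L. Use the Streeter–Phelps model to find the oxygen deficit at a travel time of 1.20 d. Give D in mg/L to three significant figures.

D ≈ 7.93 mg/L

k_d L₀/(k_a−k_d) = 0.385×39.1/(1.05−0.385) = 15.05/0.6650 = 22.64 mg/L.
e^(−k_d t) = e^(−0.385×1.200) = 0.6300; e^(−k_a t) = e^(−1.05×1.200) = 0.2837.
D = 22.64 × (0.6300 − 0.2837) + 0.299 × 0.2837 = 7.841 + 0.08481 = 7.925 mg/L.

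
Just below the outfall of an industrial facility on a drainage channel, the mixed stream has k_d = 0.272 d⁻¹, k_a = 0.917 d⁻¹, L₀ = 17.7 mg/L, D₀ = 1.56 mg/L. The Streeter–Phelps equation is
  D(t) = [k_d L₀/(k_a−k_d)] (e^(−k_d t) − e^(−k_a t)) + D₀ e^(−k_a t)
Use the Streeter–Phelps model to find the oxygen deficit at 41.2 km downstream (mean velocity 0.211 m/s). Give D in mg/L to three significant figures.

Travel time t = x/v = 41.2 km / (0.211 m/s) = 41200 m / 0.211 m/s = 195300 s = 2.260 d.
k_d L₀/(k_a−k_d) = 0.272×17.7/(0.917−0.272) = 4.814/0.6450 = 7.464 mg/L.
e^(−k_d t) = e^(−0.272×2.260) = 0.5408; e^(−k_a t) = e^(−0.917×2.260) = 0.1259.
D = 7.464 × (0.5408 − 0.1259) + 1.56 × 0.1259 = 3.097 + 0.1964 = 3.293 mg/L.

D ≈ 3.29 mg/L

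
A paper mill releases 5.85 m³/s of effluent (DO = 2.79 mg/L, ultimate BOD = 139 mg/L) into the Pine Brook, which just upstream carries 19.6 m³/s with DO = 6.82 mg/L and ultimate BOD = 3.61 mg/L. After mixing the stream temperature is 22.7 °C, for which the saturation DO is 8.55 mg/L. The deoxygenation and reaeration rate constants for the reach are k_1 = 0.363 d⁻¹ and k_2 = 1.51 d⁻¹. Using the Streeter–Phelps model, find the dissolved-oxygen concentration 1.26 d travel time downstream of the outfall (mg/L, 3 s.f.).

DO ≈ 2.84 mg/L

Mixed DO = (19.6×6.82 + 5.85×2.79)/(19.6+5.85) = 150.0/25.45 = 5.894 mg/L.
Mixed L₀ = (19.6×3.61 + 5.85×139)/(25.45) = 883.9/25.45 = 34.73 mg/L.
Initial deficit D₀ = C_s − DO₀ = 8.55 − 5.894 = 2.656 mg/L.
D(1.26) = [0.363×34.73/(1.51−0.363)](e^(−0.363×1.26) − e^(−1.51×1.26)) + 2.656 e^(−1.51×1.26)
= 10.99 × (0.6329 − 0.1492) + 2.656 × 0.1492 = 5.714 mg/L.
DO = 8.55 − 5.714 = 2.836 mg/L.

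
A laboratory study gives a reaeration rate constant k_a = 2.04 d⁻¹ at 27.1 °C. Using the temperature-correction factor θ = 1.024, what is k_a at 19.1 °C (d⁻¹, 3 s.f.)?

k_a ≈ 1.69 d⁻¹

k_a(T₂) = k_a(T₁) · θ^(T₂−T₁) = 2.04 × 1.024^(19.1−27.1)
= 2.04 × 1.024^-8.00 = 2.04 × 0.8272 = 1.687 d⁻¹.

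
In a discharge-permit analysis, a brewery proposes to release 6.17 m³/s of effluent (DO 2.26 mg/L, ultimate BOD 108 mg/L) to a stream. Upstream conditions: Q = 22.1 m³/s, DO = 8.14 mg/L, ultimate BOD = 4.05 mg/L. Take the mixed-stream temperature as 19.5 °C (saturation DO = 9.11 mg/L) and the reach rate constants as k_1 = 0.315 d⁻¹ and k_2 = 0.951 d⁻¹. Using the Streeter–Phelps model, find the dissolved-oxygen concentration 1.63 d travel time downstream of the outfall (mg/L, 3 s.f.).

DO ≈ 3.52 mg/L

Mixed DO = (22.1×8.14 + 6.17×2.26)/(22.1+6.17) = 193.8/28.27 = 6.857 mg/L.
Mixed L₀ = (22.1×4.05 + 6.17×108)/(28.27) = 755.9/28.27 = 26.74 mg/L.
Initial deficit D₀ = C_s − DO₀ = 9.11 − 6.857 = 2.253 mg/L.
D(1.63) = [0.315×26.74/(0.951−0.315)](e^(−0.315×1.63) − e^(−0.951×1.63)) + 2.253 e^(−0.951×1.63)
= 13.24 × (0.5984 − 0.2122) + 2.253 × 0.2122 = 5.593 mg/L.
DO = 9.11 − 5.593 = 3.517 mg/L.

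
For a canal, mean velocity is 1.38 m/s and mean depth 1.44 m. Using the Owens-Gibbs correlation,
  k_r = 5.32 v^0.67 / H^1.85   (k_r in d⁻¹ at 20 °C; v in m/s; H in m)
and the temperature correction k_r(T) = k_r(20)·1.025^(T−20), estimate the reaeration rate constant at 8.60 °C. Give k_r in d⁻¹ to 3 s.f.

k_r ≈ 2.54 d⁻¹

k_r(20) = 5.32 × 1.38^0.67 / 1.44^1.85 = 5.32 × 1.241 / 1.963 = 3.362 d⁻¹.
k_r(8.60) = 3.362 × 1.025^(8.60−20) = 3.362 × 0.7547 = 2.538 d⁻¹.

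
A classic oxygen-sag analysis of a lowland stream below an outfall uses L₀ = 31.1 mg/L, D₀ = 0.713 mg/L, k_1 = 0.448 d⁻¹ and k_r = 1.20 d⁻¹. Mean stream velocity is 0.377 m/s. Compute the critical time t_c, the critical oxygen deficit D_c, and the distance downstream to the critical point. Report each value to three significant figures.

t_c ≈ 1.26 d; D_c ≈ 6.61 mg/L; x_c ≈ 41.0 km

With k_r/k_1 = 2.679 and 1 − D₀(k_r−k_1)/(k_1 L₀) = 0.9615,
t_c = ln(2.679 × 0.9615) / (1.20 − 0.448) = ln(2.575) / 0.7520 = 0.9460/0.7520 = 1.258 d.
D_c = (k_1/k_r) L₀ e^(−k_1 t_c) = (0.448/1.20) × 31.1 × e^(−0.448×1.258) = 0.3733 × 31.1 × 0.5692 = 6.608 mg/L.
x_c = v t_c = 0.377 m/s × 1.258 d × 86400 s/d = 40980 m ≈ 41.0 km.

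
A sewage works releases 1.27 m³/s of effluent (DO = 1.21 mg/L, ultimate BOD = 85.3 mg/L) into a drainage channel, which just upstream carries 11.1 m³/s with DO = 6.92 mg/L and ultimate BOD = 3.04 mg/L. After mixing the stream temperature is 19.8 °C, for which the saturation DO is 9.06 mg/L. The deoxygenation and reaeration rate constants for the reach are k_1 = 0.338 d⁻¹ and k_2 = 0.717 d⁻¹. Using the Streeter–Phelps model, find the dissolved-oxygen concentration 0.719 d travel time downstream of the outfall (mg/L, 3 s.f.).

DO ≈ 5.52 mg/L

Mixed DO = (11.1×6.92 + 1.27×1.21)/(11.1+1.27) = 78.35/12.37 = 6.334 mg/L.
Mixed L₀ = (11.1×3.04 + 1.27×85.3)/(12.37) = 142.1/12.37 = 11.49 mg/L.
Initial deficit D₀ = C_s − DO₀ = 9.06 − 6.334 = 2.726 mg/L.
D(0.719) = [0.338×11.49/(0.717−0.338)](e^(−0.338×0.719) − e^(−0.717×0.719)) + 2.726 e^(−0.717×0.719)
= 10.24 × (0.7843 − 0.5972) + 2.726 × 0.5972 = 3.544 mg/L.
DO = 9.06 − 3.544 = 5.516 mg/L.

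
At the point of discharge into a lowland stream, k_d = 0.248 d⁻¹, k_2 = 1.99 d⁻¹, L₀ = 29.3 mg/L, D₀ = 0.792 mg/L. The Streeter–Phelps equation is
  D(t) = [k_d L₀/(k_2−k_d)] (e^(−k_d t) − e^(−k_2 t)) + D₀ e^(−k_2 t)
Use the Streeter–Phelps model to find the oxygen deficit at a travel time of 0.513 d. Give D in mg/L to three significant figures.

D ≈ 2.46 mg/L

k_d L₀/(k_2−k_d) = 0.248×29.3/(1.99−0.248) = 7.266/1.742 = 4.171 mg/L.
e^(−k_d t) = e^(−0.248×0.5130) = 0.8805; e^(−k_2 t) = e^(−1.99×0.5130) = 0.3603.
D = 4.171 × (0.8805 − 0.3603) + 0.792 × 0.3603 = 2.170 + 0.2853 = 2.455 mg/L.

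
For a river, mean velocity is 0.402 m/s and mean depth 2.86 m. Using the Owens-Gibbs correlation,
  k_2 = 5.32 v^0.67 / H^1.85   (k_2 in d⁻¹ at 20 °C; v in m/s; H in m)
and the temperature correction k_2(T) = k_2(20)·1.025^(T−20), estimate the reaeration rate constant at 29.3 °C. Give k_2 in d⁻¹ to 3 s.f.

k_2 ≈ 0.520 d⁻¹

k_2(20) = 5.32 × 0.402^0.67 / 2.86^1.85 = 5.32 × 0.5430 / 6.987 = 0.4135 d⁻¹.
k_2(29.3) = 0.4135 × 1.025^(29.3−20) = 0.4135 × 1.258 = 0.5202 d⁻¹.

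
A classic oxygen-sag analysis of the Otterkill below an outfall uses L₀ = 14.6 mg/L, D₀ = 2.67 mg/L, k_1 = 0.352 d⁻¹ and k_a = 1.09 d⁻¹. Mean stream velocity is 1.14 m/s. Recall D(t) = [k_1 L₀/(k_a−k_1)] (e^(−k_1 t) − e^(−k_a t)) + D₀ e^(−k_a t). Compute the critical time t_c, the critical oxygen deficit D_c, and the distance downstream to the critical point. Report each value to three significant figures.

t_c = [1/(k_a−k_1)] ln[(k_a/k_1)(1 − D₀(k_a−k_1)/(k_1 L₀))]
= [1/(1.09−0.352)] ln[(1.09/0.352)(1 − 2.67×0.7380/(0.352×14.6))]
= (1/0.7380) ln[3.097 × 0.6166] = 1.355 × ln(1.909) = 1.355 × 0.6467 = 0.8763 d.
D_c = (k_1/k_a) L₀ e^(−k_1 t_c) = (0.352/1.09) × 14.6 × e^(−0.352×0.8763) = 0.3229 × 14.6 × 0.7346 = 3.463 mg/L.
x_c = v t_c = 1.14 m/s × 0.8763 d × 86400 s/d = 86320 m ≈ 86.3 km.

t_c ≈ 0.876 d; D_c ≈ 3.46 mg/L; x_c ≈ 86.3 km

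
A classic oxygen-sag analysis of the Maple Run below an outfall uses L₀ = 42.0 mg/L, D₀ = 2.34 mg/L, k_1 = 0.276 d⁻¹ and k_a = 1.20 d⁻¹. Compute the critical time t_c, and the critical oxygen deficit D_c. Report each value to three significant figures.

At the critical point dD/dt = 0, so k_1 L₀ e^(−k_1 t) = k_a D. Substituting D(t) from the Streeter–Phelps equation and solving for t gives
t_c = ln[(k_a/k_1)(1 − D₀(k_a−k_1)/(k_1 L₀))] / (k_a−k_1).
Here k_a−k_1 = 0.9240 d⁻¹ and 1 − D₀(k_a−k_1)/(k_1 L₀) = 1 − 2.34×0.9240/(0.276×42.0) = 0.8135, so
t_c = ln(4.348 × 0.8135) / 0.9240 = 1.263 / 0.9240 = 1.367 d.
L(t_c) = L₀ e^(−k_1 t_c) = 42.0 × 0.6857 = 28.80 mg/L, and at the critical point k_a D_c = k_1 L, so D_c = (0.276/1.20) × 28.80 = 6.624 mg/L.

t_c ≈ 1.37 d; D_c ≈ 6.62 mg/L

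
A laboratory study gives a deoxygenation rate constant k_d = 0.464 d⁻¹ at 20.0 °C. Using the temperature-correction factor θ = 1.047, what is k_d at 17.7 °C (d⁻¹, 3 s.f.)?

k_d(T₂) = k_d(T₁) · θ^(T₂−T₁) = 0.464 × 1.047^(17.7−20.0)
= 0.464 × 1.047^-2.30 = 0.464 × 0.8998 = 0.4175 d⁻¹.

k_d ≈ 0.417 d⁻¹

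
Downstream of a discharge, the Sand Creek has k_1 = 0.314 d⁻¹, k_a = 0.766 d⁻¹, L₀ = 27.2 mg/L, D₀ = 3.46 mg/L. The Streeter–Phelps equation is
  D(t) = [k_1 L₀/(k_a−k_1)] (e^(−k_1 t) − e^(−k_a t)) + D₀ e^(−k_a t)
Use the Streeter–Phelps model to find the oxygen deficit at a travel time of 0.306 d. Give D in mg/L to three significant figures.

k_1 L₀/(k_a−k_1) = 0.314×27.2/(0.766−0.314) = 8.541/0.4520 = 18.90 mg/L.
e^(−k_1 t) = e^(−0.314×0.3060) = 0.9084; e^(−k_a t) = e^(−0.766×0.3060) = 0.7910.
D = 18.90 × (0.9084 − 0.7910) + 3.46 × 0.7910 = 2.217 + 2.737 = 4.954 mg/L.

D ≈ 4.95 mg/L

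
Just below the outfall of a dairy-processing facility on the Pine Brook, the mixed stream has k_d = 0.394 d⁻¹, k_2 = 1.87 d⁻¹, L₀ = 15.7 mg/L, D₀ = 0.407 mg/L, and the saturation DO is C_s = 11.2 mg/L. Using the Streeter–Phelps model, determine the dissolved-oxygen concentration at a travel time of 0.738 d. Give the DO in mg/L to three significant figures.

k_d L₀/(k_2−k_d) = 0.394×15.7/(1.87−0.394) = 6.186/1.476 = 4.191 mg/L.
e^(−k_d t) = e^(−0.394×0.7380) = 0.7477; e^(−k_2 t) = e^(−1.87×0.7380) = 0.2516.
D = 4.191 × (0.7477 − 0.2516) + 0.407 × 0.2516 = 2.079 + 0.1024 = 2.182 mg/L.
DO = C_s − D = 11.2 − 2.182 = 9.018 mg/L.

DO ≈ 9.02 mg/L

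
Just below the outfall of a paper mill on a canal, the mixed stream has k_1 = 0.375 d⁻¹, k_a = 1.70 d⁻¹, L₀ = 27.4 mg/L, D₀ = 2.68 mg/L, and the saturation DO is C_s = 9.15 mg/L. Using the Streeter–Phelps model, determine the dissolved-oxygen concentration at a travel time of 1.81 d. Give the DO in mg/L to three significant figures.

DO ≈ 5.45 mg/L

k_1 L₀/(k_a−k_1) = 0.375×27.4/(1.70−0.375) = 10.27/1.325 = 7.755 mg/L.
e^(−k_1 t) = e^(−0.375×1.810) = 0.5073; e^(−k_a t) = e^(−1.70×1.810) = 0.04610.
D = 7.755 × (0.5073 − 0.04610) + 2.68 × 0.04610 = 3.576 + 0.1235 = 3.700 mg/L.
DO = C_s − D = 9.15 − 3.700 = 5.450 mg/L.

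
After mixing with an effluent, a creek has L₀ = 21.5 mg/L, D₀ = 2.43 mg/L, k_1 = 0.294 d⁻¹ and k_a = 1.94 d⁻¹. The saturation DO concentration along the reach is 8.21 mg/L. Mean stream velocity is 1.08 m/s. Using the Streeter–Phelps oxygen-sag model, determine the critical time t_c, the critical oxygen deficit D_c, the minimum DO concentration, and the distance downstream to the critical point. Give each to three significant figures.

t_c ≈ 0.538 d; D_c ≈ 2.78 mg/L; min DO ≈ 5.43 mg/L; x_c ≈ 50.2 km

At the critical point dD/dt = 0, so k_1 L₀ e^(−k_1 t) = k_a D. Substituting D(t) from the Streeter–Phelps equation and solving for t gives
t_c = ln[(k_a/k_1)(1 − D₀(k_a−k_1)/(k_1 L₀))] / (k_a−k_1).
Here k_a−k_1 = 1.646 d⁻¹ and 1 − D₀(k_a−k_1)/(k_1 L₀) = 1 − 2.43×1.646/(0.294×21.5) = 0.3672, so
t_c = ln(6.599 × 0.3672) / 1.646 = 0.8851 / 1.646 = 0.5377 d.
D_c = (k_1/k_a) L₀ e^(−k_1 t_c) = (0.294/1.94) × 21.5 × e^(−0.294×0.5377) = 0.1515 × 21.5 × 0.8538 = 2.782 mg/L.
Minimum DO = C_s − D_c = 8.21 − 2.782 = 5.428 mg/L.
x_c = v t_c = 1.08 m/s × 0.5377 d × 86400 s/d = 50180 m ≈ 50.2 km.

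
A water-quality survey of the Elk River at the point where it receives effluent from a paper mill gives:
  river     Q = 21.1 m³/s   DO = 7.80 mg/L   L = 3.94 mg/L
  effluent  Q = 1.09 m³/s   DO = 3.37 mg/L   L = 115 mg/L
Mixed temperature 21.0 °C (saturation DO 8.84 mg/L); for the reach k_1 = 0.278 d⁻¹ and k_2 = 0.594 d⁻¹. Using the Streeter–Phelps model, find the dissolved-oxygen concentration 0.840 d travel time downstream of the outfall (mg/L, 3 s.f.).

DO ≈ 6.55 mg/L

Mixed DO = (21.1×7.80 + 1.09×3.37)/(21.1+1.09) = 168.3/22.19 = 7.582 mg/L.
Mixed L₀ = (21.1×3.94 + 1.09×115)/(22.19) = 208.5/22.19 = 9.395 mg/L.
Initial deficit D₀ = C_s − DO₀ = 8.84 − 7.582 = 1.258 mg/L.
D(0.840) = [0.278×9.395/(0.594−0.278)](e^(−0.278×0.840) − e^(−0.594×0.840)) + 1.258 e^(−0.594×0.840)
= 8.266 × (0.7917 − 0.6072) + 1.258 × 0.6072 = 2.289 mg/L.
DO = 8.84 − 2.289 = 6.551 mg/L.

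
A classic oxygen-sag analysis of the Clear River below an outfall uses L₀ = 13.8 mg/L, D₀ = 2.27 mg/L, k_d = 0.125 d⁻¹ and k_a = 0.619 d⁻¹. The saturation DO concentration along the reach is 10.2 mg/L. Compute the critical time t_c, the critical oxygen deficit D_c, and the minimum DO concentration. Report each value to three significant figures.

t_c = [1/(k_a−k_d)] ln[(k_a/k_d)(1 − D₀(k_a−k_d)/(k_d L₀))]
= [1/(0.619−0.125)] ln[(0.619/0.125)(1 − 2.27×0.4940/(0.125×13.8))]
= (1/0.4940) ln[4.952 × 0.3499] = 2.024 × ln(1.733) = 2.024 × 0.5498 = 1.113 d.
D_c = (k_d/k_a) L₀ e^(−k_d t_c) = (0.125/0.619) × 13.8 × e^(−0.125×1.113) = 0.2019 × 13.8 × 0.8701 = 2.425 mg/L.
Minimum DO = C_s − D_c = 10.2 − 2.425 = 7.775 mg/L.

t_c ≈ 1.11 d; D_c ≈ 2.42 mg/L; min DO ≈ 7.78 mg/L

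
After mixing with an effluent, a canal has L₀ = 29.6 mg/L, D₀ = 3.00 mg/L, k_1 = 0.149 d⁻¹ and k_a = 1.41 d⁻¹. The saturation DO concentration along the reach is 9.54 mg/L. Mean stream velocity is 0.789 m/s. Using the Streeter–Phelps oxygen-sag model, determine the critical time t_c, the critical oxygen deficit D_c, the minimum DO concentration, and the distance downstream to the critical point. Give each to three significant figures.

t_c ≈ 0.236 d; D_c ≈ 3.02 mg/L; min DO ≈ 6.52 mg/L; x_c ≈ 16.1 km

t_c = [1/(k_a−k_1)] ln[(k_a/k_1)(1 − D₀(k_a−k_1)/(k_1 L₀))]
= [1/(1.41−0.149)] ln[(1.41/0.149)(1 − 3.00×1.261/(0.149×29.6))]
= (1/1.261) ln[9.463 × 0.1423] = 0.7930 × ln(1.346) = 0.7930 × 0.2973 = 0.2357 d.
L(t_c) = L₀ e^(−k_1 t_c) = 29.6 × 0.9655 = 28.58 mg/L, and at the critical point k_a D_c = k_1 L, so D_c = (0.149/1.41) × 28.58 = 3.020 mg/L.
Minimum DO = C_s − D_c = 9.54 − 3.020 = 6.520 mg/L.
x_c = v t_c = 0.789 m/s × 0.2357 d × 86400 s/d = 16070 m ≈ 16.1 km.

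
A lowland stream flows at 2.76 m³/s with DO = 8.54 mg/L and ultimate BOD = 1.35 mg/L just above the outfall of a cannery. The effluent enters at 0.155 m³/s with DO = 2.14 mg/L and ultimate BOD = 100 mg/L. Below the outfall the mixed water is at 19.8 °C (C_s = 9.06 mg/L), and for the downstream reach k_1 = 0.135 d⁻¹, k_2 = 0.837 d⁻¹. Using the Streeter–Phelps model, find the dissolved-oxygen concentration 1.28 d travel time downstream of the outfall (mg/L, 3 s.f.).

DO ≈ 8.13 mg/L

Mixed DO = (2.76×8.54 + 0.155×2.14)/(2.76+0.155) = 23.90/2.915 = 8.200 mg/L.
Mixed L₀ = (2.76×1.35 + 0.155×100)/(2.915) = 19.23/2.915 = 6.596 mg/L.
Initial deficit D₀ = C_s − DO₀ = 9.06 − 8.200 = 0.8603 mg/L.
D(1.28) = [0.135×6.596/(0.837−0.135)](e^(−0.135×1.28) − e^(−0.837×1.28)) + 0.8603 e^(−0.837×1.28)
= 1.268 × (0.8413 − 0.3425) + 0.8603 × 0.3425 = 0.9273 mg/L.
DO = 9.06 − 0.9273 = 8.133 mg/L.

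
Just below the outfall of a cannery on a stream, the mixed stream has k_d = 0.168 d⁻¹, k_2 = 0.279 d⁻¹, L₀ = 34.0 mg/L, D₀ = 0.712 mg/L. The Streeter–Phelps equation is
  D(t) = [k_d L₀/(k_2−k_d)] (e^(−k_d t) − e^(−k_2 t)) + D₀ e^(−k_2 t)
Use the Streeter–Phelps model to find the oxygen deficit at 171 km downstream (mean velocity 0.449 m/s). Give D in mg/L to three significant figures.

Travel time t = x/v = 171 km / (0.449 m/s) = 171000 m / 0.449 m/s = 380800 s = 4.408 d.
k_d L₀/(k_2−k_d) = 0.168×34.0/(0.279−0.168) = 5.712/0.1110 = 51.46 mg/L.
e^(−k_d t) = e^(−0.168×4.408) = 0.4769; e^(−k_2 t) = e^(−0.279×4.408) = 0.2923.
D = 51.46 × (0.4769 − 0.2923) + 0.712 × 0.2923 = 9.495 + 0.2082 = 9.703 mg/L.

D ≈ 9.70 mg/L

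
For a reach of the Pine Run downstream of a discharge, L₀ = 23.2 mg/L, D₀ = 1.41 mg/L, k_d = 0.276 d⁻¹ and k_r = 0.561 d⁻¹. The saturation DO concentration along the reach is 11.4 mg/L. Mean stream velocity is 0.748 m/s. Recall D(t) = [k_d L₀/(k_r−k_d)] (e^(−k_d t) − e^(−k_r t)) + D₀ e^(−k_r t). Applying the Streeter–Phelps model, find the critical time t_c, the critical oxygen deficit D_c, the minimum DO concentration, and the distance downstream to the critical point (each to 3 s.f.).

With k_r/k_d = 2.033 and 1 − D₀(k_r−k_d)/(k_d L₀) = 0.9372,
t_c = ln(2.033 × 0.9372) / (0.561 − 0.276) = ln(1.905) / 0.2850 = 0.6445/0.2850 = 2.261 d.
L(t_c) = L₀ e^(−k_d t_c) = 23.2 × 0.5357 = 12.43 mg/L, and at the critical point k_r D_c = k_d L, so D_c = (0.276/0.561) × 12.43 = 6.115 mg/L.
Minimum DO = C_s − D_c = 11.4 − 6.115 = 5.285 mg/L.
x_c = v t_c = 0.748 m/s × 2.261 d × 86400 s/d = 146100 m ≈ 146 km.

t_c ≈ 2.26 d; D_c ≈ 6.11 mg/L; min DO ≈ 5.29 mg/L; x_c ≈ 146 km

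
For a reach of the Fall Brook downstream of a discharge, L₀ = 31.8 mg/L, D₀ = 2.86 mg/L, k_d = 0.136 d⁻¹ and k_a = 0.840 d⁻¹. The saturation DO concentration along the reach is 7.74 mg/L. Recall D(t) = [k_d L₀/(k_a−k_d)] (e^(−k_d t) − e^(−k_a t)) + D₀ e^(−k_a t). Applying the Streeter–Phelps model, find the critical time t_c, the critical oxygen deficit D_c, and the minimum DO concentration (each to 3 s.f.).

t_c ≈ 1.70 d; D_c ≈ 4.09 mg/L; min DO ≈ 3.65 mg/L

At the critical point dD/dt = 0, so k_d L₀ e^(−k_d t) = k_a D. Substituting D(t) from the Streeter–Phelps equation and solving for t gives
t_c = ln[(k_a/k_d)(1 − D₀(k_a−k_d)/(k_d L₀))] / (k_a−k_d).
Here k_a−k_d = 0.7040 d⁻¹ and 1 − D₀(k_a−k_d)/(k_d L₀) = 1 − 2.86×0.7040/(0.136×31.8) = 0.5344, so
t_c = ln(6.176 × 0.5344) / 0.7040 = 1.194 / 0.7040 = 1.696 d.
L(t_c) = L₀ e^(−k_d t_c) = 31.8 × 0.7940 = 25.25 mg/L, and at the critical point k_a D_c = k_d L, so D_c = (0.136/0.840) × 25.25 = 4.088 mg/L.
Minimum DO = C_s − D_c = 7.74 − 4.088 = 3.652 mg/L.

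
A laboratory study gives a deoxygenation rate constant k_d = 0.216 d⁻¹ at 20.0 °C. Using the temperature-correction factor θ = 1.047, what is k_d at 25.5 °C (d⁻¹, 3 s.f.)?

k_d ≈ 0.278 d⁻¹

k_d(T₂) = k_d(T₁) · θ^(T₂−T₁) = 0.216 × 1.047^(25.5−20.0)
= 0.216 × 1.047^5.50 = 0.216 × 1.287 = 0.2781 d⁻¹.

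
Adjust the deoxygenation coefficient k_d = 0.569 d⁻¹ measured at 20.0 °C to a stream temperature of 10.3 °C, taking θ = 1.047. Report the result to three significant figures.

k_d(T₂) = k_d(T₁) · θ^(T₂−T₁) = 0.569 × 1.047^(10.3−20.0)
= 0.569 × 1.047^-9.70 = 0.569 × 0.6405 = 0.3644 d⁻¹.

k_d ≈ 0.364 d⁻¹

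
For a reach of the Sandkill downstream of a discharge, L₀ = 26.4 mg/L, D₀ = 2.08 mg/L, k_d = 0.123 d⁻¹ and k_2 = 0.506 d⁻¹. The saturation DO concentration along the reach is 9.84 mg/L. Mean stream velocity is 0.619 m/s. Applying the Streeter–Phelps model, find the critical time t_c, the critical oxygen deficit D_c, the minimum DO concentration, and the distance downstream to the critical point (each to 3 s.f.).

With k_2/k_d = 4.114 and 1 − D₀(k_2−k_d)/(k_d L₀) = 0.7547,
t_c = ln(4.114 × 0.7547) / (0.506 − 0.123) = ln(3.105) / 0.3830 = 1.133/0.3830 = 2.958 d.
D_c = (k_d/k_2) L₀ e^(−k_d t_c) = (0.123/0.506) × 26.4 × e^(−0.123×2.958) = 0.2431 × 26.4 × 0.6950 = 4.460 mg/L.
Minimum DO = C_s − D_c = 9.84 − 4.460 = 5.380 mg/L.
x_c = v t_c = 0.619 m/s × 2.958 d × 86400 s/d = 158200 m ≈ 158 km.

t_c ≈ 2.96 d; D_c ≈ 4.46 mg/L; min DO ≈ 5.38 mg/L; x_c ≈ 158 km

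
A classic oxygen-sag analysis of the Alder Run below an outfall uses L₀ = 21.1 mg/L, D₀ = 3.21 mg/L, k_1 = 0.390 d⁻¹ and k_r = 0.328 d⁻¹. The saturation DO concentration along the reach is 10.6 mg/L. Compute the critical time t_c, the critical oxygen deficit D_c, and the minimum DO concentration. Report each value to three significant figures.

t_c ≈ 2.41 d; D_c ≈ 9.81 mg/L; min DO ≈ 0.787 mg/L

At the critical point dD/dt = 0, so k_1 L₀ e^(−k_1 t) = k_r D. Substituting D(t) from the Streeter–Phelps equation and solving for t gives
t_c = ln[(k_r/k_1)(1 − D₀(k_r−k_1)/(k_1 L₀))] / (k_r−k_1).
Here k_r−k_1 = -0.06200 d⁻¹ and 1 − D₀(k_r−k_1)/(k_1 L₀) = 1 − 3.21×-0.06200/(0.390×21.1) = 1.024, so
t_c = ln(0.8410 × 1.024) / -0.06200 = -0.1492 / -0.06200 = 2.407 d.
L(t_c) = L₀ e^(−k_1 t_c) = 21.1 × 0.3911 = 8.253 mg/L, and at the critical point k_r D_c = k_1 L, so D_c = (0.390/0.328) × 8.253 = 9.813 mg/L.
Minimum DO = C_s − D_c = 10.6 − 9.813 = 0.7874 mg/L.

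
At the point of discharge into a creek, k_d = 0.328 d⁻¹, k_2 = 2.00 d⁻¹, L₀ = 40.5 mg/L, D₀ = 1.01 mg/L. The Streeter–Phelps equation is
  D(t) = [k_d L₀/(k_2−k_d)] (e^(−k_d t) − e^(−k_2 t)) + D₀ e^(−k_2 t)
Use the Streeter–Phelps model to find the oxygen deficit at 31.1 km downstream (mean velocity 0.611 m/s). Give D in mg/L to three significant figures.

Travel time t = x/v = 31.1 km / (0.611 m/s) = 31100 m / 0.611 m/s = 50900 s = 0.5891 d.
k_d L₀/(k_2−k_d) = 0.328×40.5/(2.00−0.328) = 13.28/1.672 = 7.945 mg/L.
e^(−k_d t) = e^(−0.328×0.5891) = 0.8243; e^(−k_2 t) = e^(−2.00×0.5891) = 0.3078.
D = 7.945 × (0.8243 − 0.3078) + 1.01 × 0.3078 = 4.103 + 0.3109 = 4.414 mg/L.

D ≈ 4.41 mg/L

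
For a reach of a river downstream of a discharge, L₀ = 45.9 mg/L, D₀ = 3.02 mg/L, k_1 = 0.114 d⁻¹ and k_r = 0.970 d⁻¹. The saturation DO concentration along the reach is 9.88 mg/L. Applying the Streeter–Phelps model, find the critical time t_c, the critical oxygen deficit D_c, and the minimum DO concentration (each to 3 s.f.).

At the critical point dD/dt = 0, so k_1 L₀ e^(−k_1 t) = k_r D. Substituting D(t) from the Streeter–Phelps equation and solving for t gives
t_c = ln[(k_r/k_1)(1 − D₀(k_r−k_1)/(k_1 L₀))] / (k_r−k_1).
Here k_r−k_1 = 0.8560 d⁻¹ and 1 − D₀(k_r−k_1)/(k_1 L₀) = 1 − 3.02×0.8560/(0.114×45.9) = 0.5060, so
t_c = ln(8.509 × 0.5060) / 0.8560 = 1.460 / 0.8560 = 1.705 d.
L(t_c) = L₀ e^(−k_1 t_c) = 45.9 × 0.8233 = 37.79 mg/L, and at the critical point k_r D_c = k_1 L, so D_c = (0.114/0.970) × 37.79 = 4.441 mg/L.
Minimum DO = C_s − D_c = 9.88 − 4.441 = 5.439 mg/L.

t_c ≈ 1.71 d; D_c ≈ 4.44 mg/L; min DO ≈ 5.44 mg/L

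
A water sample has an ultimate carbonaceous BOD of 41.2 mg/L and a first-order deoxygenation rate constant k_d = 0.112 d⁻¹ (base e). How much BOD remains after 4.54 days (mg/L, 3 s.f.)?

L ≈ 24.8 mg/L

L_t = L₀ e^(−k_d t) = 41.2 × e^(−0.112×4.54) = 41.2 × 0.6014 = 24.78 mg/L.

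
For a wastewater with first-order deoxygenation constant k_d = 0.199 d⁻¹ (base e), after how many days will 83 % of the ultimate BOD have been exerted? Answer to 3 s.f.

t ≈ 8.90 d

y/L₀ = 1 − e^(−k_d t) = 0.83 ⇒ e^(−k_d t) = 0.170
t = −ln(0.170) / 0.199 = 1.772 / 0.199 = 8.904 d.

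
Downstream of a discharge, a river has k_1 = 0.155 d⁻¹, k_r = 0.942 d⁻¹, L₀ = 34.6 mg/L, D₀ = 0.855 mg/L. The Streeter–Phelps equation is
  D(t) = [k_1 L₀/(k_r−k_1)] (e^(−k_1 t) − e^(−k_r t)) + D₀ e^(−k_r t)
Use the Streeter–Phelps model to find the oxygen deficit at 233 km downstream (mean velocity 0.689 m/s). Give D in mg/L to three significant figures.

Travel time t = x/v = 233 km / (0.689 m/s) = 233000 m / 0.689 m/s = 338200 s = 3.914 d.
k_1 L₀/(k_r−k_1) = 0.155×34.6/(0.942−0.155) = 5.363/0.7870 = 6.814 mg/L.
e^(−k_1 t) = e^(−0.155×3.914) = 0.5452; e^(−k_r t) = e^(−0.942×3.914) = 0.02505.
D = 6.814 × (0.5452 − 0.02505) + 0.855 × 0.02505 = 3.544 + 0.02142 = 3.566 mg/L.

D ≈ 3.57 mg/L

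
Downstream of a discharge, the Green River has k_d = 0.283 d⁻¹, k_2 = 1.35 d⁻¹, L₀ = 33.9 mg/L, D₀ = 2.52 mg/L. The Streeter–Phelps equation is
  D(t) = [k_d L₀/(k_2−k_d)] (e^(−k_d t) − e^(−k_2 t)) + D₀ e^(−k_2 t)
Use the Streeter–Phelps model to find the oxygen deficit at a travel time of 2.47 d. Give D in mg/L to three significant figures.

D ≈ 4.24 mg/L

k_d L₀/(k_2−k_d) = 0.283×33.9/(1.35−0.283) = 9.594/1.067 = 8.991 mg/L.
e^(−k_d t) = e^(−0.283×2.470) = 0.4971; e^(−k_2 t) = e^(−1.35×2.470) = 0.03563.
D = 8.991 × (0.4971 − 0.03563) + 2.52 × 0.03563 = 4.149 + 0.08979 = 4.239 mg/L.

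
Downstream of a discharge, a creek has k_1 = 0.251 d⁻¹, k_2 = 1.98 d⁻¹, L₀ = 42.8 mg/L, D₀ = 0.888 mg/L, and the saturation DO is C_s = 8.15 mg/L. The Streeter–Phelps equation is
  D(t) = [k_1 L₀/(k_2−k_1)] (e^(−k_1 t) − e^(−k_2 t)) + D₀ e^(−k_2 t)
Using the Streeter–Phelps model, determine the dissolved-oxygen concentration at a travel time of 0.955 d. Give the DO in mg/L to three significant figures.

DO ≈ 4.06 mg/L

k_1 L₀/(k_2−k_1) = 0.251×42.8/(1.98−0.251) = 10.74/1.729 = 6.213 mg/L.
e^(−k_1 t) = e^(−0.251×0.9550) = 0.7869; e^(−k_2 t) = e^(−1.98×0.9550) = 0.1509.
D = 6.213 × (0.7869 − 0.1509) + 0.888 × 0.1509 = 3.951 + 0.1340 = 4.085 mg/L.
DO = C_s − D = 8.15 − 4.085 = 4.065 mg/L.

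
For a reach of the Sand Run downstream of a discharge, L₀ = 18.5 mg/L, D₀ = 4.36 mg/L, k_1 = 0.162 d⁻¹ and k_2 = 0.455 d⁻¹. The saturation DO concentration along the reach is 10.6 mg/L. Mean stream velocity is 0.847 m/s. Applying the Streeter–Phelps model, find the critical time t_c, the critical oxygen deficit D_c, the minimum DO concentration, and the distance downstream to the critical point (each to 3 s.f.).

t_c ≈ 1.63 d; D_c ≈ 5.06 mg/L; min DO ≈ 5.54 mg/L; x_c ≈ 119 km

With k_2/k_1 = 2.809 and 1 − D₀(k_2−k_1)/(k_1 L₀) = 0.5737,
t_c = ln(2.809 × 0.5737) / (0.455 − 0.162) = ln(1.611) / 0.2930 = 0.4771/0.2930 = 1.628 d.
D_c = (k_1/k_2) L₀ e^(−k_1 t_c) = (0.162/0.455) × 18.5 × e^(−0.162×1.628) = 0.3560 × 18.5 × 0.7681 = 5.059 mg/L.
Minimum DO = C_s − D_c = 10.6 − 5.059 = 5.541 mg/L.
x_c = v t_c = 0.847 m/s × 1.628 d × 86400 s/d = 119200 m ≈ 119 km.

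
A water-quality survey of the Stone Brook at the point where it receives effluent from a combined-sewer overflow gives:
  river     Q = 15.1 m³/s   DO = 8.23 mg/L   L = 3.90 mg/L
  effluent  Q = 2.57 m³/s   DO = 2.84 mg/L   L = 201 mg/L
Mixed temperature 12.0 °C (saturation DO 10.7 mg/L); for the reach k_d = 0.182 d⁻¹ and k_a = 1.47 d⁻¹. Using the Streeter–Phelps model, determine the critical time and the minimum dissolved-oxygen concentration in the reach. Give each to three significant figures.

t_c ≈ 0.669 d; minimum DO ≈ 7.13 mg/L

Mixed DO = (15.1×8.23 + 2.57×2.84)/(15.1+2.57) = 131.6/17.67 = 7.446 mg/L.
Mixed L₀ = (15.1×3.90 + 2.57×201)/(17.67) = 575.5/17.67 = 32.57 mg/L.
Initial deficit D₀ = C_s − DO₀ = 10.7 − 7.446 = 3.254 mg/L.
t_c = (1/1.288) ln[(1.47/0.182)(1 − 3.254×1.288/(0.182×32.57))] = 0.7764 × ln(2.366) = 0.6686 d.
D_c = (0.182/1.47) × 32.57 × e^(−0.182×0.6686) = 0.1238 × 32.57 × 0.8854 = 3.570 mg/L.
Minimum DO = 10.7 − 3.570 = 7.130 mg/L.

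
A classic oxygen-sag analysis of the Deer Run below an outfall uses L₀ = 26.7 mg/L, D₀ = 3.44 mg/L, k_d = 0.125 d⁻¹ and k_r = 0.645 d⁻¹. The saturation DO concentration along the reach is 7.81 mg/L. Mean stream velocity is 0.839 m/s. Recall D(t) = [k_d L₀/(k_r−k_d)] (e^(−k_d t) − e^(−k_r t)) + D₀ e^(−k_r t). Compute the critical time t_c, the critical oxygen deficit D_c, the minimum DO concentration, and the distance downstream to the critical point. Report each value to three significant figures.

At the critical point dD/dt = 0, so k_d L₀ e^(−k_d t) = k_r D. Substituting D(t) from the Streeter–Phelps equation and solving for t gives
t_c = ln[(k_r/k_d)(1 − D₀(k_r−k_d)/(k_d L₀))] / (k_r−k_d).
Here k_r−k_d = 0.5200 d⁻¹ and 1 − D₀(k_r−k_d)/(k_d L₀) = 1 − 3.44×0.5200/(0.125×26.7) = 0.4640, so
t_c = ln(5.160 × 0.4640) / 0.5200 = 0.8731 / 0.5200 = 1.679 d.
D_c = (k_d/k_r) L₀ e^(−k_d t_c) = (0.125/0.645) × 26.7 × e^(−0.125×1.679) = 0.1938 × 26.7 × 0.8107 = 4.195 mg/L.
Minimum DO = C_s − D_c = 7.81 − 4.195 = 3.615 mg/L.
x_c = v t_c = 0.839 m/s × 1.679 d × 86400 s/d = 121700 m ≈ 122 km.

t_c ≈ 1.68 d; D_c ≈ 4.19 mg/L; min DO ≈ 3.62 mg/L; x_c ≈ 122 km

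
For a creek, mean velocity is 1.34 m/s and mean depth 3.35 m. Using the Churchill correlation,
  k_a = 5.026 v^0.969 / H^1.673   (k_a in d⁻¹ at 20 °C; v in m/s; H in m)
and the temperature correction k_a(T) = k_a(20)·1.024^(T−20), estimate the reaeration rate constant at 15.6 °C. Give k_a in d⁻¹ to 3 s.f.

k_a ≈ 0.796 d⁻¹

k_a(20) = 5.026 × 1.34^0.969 / 3.35^1.673 = 5.026 × 1.328 / 7.558 = 0.8831 d⁻¹.
k_a(15.6) = 0.8831 × 1.024^(15.6−20) = 0.8831 × 0.9009 = 0.7955 d⁻¹.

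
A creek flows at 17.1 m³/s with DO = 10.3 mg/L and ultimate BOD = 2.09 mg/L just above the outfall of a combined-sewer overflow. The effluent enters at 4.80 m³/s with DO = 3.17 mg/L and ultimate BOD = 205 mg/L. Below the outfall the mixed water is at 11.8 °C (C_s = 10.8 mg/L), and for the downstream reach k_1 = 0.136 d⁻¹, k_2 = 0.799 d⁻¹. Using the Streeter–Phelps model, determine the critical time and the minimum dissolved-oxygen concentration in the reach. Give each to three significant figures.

Mixed DO = (17.1×10.3 + 4.80×3.17)/(17.1+4.80) = 191.3/21.90 = 8.737 mg/L.
Mixed L₀ = (17.1×2.09 + 4.80×205)/(21.90) = 1020/21.90 = 46.56 mg/L.
Initial deficit D₀ = C_s − DO₀ = 10.8 − 8.737 = 2.063 mg/L.
t_c = (1/0.6630) ln[(0.799/0.136)(1 − 2.063×0.6630/(0.136×46.56))] = 1.508 × ln(4.606) = 2.304 d.
D_c = (0.136/0.799) × 46.56 × e^(−0.136×2.304) = 0.1702 × 46.56 × 0.7310 = 5.794 mg/L.
Minimum DO = 10.8 − 5.794 = 5.006 mg/L.

t_c ≈ 2.30 d; minimum DO ≈ 5.01 mg/L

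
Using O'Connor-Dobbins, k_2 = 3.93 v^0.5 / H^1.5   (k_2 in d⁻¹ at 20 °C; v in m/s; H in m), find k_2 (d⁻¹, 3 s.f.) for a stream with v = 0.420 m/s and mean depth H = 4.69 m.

k_2 ≈ 0.251 d⁻¹

k_2 = 3.93 × 0.420^0.5 / 4.69^1.5 = 3.93 × 0.6481 / 10.16 = 0.2508 d⁻¹.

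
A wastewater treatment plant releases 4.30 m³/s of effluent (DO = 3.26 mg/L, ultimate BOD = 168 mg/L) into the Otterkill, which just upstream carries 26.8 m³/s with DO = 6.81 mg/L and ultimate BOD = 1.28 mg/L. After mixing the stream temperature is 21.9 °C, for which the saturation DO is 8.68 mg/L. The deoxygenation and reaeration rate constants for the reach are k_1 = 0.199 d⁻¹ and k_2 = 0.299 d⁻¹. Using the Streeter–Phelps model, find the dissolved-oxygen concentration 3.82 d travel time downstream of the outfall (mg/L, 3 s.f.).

DO ≈ 0.738 mg/L

Mixed DO = (26.8×6.81 + 4.30×3.26)/(26.8+4.30) = 196.5/31.10 = 6.319 mg/L.
Mixed L₀ = (26.8×1.28 + 4.30×168)/(31.10) = 756.7/31.10 = 24.33 mg/L.
Initial deficit D₀ = C_s − DO₀ = 8.68 − 6.319 = 2.361 mg/L.
D(3.82) = [0.199×24.33/(0.299−0.199)](e^(−0.199×3.82) − e^(−0.299×3.82)) + 2.361 e^(−0.299×3.82)
= 48.42 × (0.4676 − 0.3191) + 2.361 × 0.3191 = 7.942 mg/L.
DO = 8.68 − 7.942 = 0.7383 mg/L.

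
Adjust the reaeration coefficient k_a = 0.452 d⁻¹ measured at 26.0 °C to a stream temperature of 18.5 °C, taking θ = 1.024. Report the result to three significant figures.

k_a ≈ 0.378 d⁻¹

k_a(T₂) = k_a(T₁) · θ^(T₂−T₁) = 0.452 × 1.024^(18.5−26.0)
= 0.452 × 1.024^-7.50 = 0.452 × 0.8370 = 0.3783 d⁻¹.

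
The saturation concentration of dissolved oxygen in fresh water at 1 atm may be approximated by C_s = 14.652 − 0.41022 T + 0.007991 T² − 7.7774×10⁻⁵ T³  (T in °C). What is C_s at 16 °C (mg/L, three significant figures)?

C_s = 14.652 − 0.41022×16 + 0.007991×16² − 7.7774×10⁻⁵×16³ = 9.816 mg/L.

C_s ≈ 9.82 mg/L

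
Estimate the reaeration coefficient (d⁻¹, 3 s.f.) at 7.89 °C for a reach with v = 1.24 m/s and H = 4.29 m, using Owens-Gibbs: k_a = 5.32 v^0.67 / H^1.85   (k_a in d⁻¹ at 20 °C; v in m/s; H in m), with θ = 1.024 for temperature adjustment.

k_a ≈ 0.312 d⁻¹

k_a(20) = 5.32 × 1.24^0.67 / 4.29^1.85 = 5.32 × 1.155 / 14.79 = 0.4154 d⁻¹.
k_a(7.89) = 0.4154 × 1.024^(7.89−20) = 0.4154 × 0.7504 = 0.3117 d⁻¹.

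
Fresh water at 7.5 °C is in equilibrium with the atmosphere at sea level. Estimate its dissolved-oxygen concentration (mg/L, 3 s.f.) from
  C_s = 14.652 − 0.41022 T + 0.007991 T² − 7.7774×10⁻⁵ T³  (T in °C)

C_s ≈ 12.0 mg/L

C_s = 14.652 − 0.41022×7.5 + 0.007991×7.5² − 7.7774×10⁻⁵×7.5³ = 11.99 mg/L.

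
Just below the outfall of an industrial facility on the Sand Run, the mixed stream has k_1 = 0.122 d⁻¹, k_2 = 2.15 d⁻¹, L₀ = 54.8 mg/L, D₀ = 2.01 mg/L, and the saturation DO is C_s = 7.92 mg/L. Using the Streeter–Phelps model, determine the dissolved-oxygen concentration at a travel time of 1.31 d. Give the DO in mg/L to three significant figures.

k_1 L₀/(k_2−k_1) = 0.122×54.8/(2.15−0.122) = 6.686/2.028 = 3.297 mg/L.
e^(−k_1 t) = e^(−0.122×1.310) = 0.8523; e^(−k_2 t) = e^(−2.15×1.310) = 0.05981.
D = 3.297 × (0.8523 − 0.05981) + 2.01 × 0.05981 = 2.613 + 0.1202 = 2.733 mg/L.
DO = C_s − D = 7.92 − 2.733 = 5.187 mg/L.

DO ≈ 5.19 mg/L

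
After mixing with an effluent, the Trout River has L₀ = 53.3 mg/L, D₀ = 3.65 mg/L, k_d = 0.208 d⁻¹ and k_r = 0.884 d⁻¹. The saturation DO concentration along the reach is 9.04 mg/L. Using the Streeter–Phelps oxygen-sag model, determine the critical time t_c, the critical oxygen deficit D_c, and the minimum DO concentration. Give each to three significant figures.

t_c ≈ 1.77 d; D_c ≈ 8.68 mg/L; min DO ≈ 0.358 mg/L

At the critical point dD/dt = 0, so k_d L₀ e^(−k_d t) = k_r D. Substituting D(t) from the Streeter–Phelps equation and solving for t gives
t_c = ln[(k_r/k_d)(1 − D₀(k_r−k_d)/(k_d L₀))] / (k_r−k_d).
Here k_r−k_d = 0.6760 d⁻¹ and 1 − D₀(k_r−k_d)/(k_d L₀) = 1 − 3.65×0.6760/(0.208×53.3) = 0.7774, so
t_c = ln(4.250 × 0.7774) / 0.6760 = 1.195 / 0.6760 = 1.768 d.
D_c = (k_d/k_r) L₀ e^(−k_d t_c) = (0.208/0.884) × 53.3 × e^(−0.208×1.768) = 0.2353 × 53.3 × 0.6923 = 8.682 mg/L.
Minimum DO = C_s − D_c = 9.04 − 8.682 = 0.3578 mg/L.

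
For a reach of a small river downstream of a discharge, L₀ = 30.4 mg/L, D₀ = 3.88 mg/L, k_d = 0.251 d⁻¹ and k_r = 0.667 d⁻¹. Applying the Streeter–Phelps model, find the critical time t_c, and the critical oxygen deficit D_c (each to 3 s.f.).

t_c = [1/(k_r−k_d)] ln[(k_r/k_d)(1 − D₀(k_r−k_d)/(k_d L₀))]
= [1/(0.667−0.251)] ln[(0.667/0.251)(1 − 3.88×0.4160/(0.251×30.4))]
= (1/0.4160) ln[2.657 × 0.7885] = 2.404 × ln(2.095) = 2.404 × 0.7397 = 1.778 d.
D_c = (k_d/k_r) L₀ e^(−k_d t_c) = (0.251/0.667) × 30.4 × e^(−0.251×1.778) = 0.3763 × 30.4 × 0.6400 = 7.321 mg/L.

t_c ≈ 1.78 d; D_c ≈ 7.32 mg/L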